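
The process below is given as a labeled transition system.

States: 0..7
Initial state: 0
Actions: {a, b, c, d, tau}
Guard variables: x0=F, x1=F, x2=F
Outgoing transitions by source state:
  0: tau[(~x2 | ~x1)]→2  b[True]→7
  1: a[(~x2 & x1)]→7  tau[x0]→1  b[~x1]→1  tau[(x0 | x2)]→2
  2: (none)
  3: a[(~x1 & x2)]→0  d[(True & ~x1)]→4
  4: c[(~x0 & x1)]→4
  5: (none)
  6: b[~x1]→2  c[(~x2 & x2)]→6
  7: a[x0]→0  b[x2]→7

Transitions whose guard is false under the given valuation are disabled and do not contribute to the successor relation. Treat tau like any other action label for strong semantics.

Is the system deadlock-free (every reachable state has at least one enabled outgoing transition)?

Reach set: {0,2,7}
  0: b→7  tau→2  [2 exit(s)]
  2: ∅  [deadlock]
  7: ∅  [deadlock]
Path to 2: tau

Answer: DEADLOCK at state 2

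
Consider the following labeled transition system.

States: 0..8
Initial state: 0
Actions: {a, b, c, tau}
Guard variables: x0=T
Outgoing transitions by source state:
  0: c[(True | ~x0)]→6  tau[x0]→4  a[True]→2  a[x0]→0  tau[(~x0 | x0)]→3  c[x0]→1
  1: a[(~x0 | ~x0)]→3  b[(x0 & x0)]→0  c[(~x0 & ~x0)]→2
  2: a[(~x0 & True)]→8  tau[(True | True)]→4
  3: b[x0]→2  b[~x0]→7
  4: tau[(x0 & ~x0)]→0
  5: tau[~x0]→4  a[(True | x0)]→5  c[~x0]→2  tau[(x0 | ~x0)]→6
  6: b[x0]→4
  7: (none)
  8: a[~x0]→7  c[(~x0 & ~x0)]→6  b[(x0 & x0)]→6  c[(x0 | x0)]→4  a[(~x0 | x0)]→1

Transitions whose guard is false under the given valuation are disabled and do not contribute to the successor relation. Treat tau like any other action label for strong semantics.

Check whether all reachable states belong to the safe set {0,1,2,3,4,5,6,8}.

Inv-set: {0,1,2,3,4,5,6,8}
Reach set: {0,1,2,3,4,6}
  0: safe
  1: safe
  2: safe
  3: safe
  4: safe
  6: safe

Answer: INVARIANT HOLDS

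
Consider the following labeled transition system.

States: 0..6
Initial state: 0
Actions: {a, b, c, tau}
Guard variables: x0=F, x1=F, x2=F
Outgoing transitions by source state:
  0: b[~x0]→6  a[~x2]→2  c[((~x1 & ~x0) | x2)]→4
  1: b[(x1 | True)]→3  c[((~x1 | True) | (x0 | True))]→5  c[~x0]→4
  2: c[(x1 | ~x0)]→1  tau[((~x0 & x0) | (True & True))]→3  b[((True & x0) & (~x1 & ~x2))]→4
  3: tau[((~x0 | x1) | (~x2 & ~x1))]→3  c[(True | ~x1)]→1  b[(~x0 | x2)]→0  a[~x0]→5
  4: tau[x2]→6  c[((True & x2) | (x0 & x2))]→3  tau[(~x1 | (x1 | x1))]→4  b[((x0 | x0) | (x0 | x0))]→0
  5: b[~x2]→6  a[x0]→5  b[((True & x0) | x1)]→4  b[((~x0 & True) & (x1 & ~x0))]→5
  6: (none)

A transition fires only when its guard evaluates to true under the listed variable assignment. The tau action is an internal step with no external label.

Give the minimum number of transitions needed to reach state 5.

Breadth-first toward 5:
  depth 0: {0}
  depth 1: {2,4,6}
  depth 2: {1,3}
  depth 3: {5}
depth(5)=3, e.g. a·c·c

Answer: 3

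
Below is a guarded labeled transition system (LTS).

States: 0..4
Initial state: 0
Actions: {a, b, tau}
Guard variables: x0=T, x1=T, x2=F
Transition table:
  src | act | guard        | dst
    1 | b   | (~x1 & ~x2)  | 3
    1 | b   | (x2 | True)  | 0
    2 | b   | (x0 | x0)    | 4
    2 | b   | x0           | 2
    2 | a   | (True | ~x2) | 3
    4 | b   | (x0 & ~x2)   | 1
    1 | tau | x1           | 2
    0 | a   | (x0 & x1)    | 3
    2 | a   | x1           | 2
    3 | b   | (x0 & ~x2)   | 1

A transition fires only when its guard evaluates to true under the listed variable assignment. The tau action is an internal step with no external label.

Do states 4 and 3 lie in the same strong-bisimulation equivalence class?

Answer: BISIMILAR

Working:
Refine partition for ~:
  round 0: {{0,1,2,3,4}}
  round 1: {{0},{1},{2},{3,4}}
4 equivalence class(es) (converged in 2)
[4]={3,4}  [3]={3,4}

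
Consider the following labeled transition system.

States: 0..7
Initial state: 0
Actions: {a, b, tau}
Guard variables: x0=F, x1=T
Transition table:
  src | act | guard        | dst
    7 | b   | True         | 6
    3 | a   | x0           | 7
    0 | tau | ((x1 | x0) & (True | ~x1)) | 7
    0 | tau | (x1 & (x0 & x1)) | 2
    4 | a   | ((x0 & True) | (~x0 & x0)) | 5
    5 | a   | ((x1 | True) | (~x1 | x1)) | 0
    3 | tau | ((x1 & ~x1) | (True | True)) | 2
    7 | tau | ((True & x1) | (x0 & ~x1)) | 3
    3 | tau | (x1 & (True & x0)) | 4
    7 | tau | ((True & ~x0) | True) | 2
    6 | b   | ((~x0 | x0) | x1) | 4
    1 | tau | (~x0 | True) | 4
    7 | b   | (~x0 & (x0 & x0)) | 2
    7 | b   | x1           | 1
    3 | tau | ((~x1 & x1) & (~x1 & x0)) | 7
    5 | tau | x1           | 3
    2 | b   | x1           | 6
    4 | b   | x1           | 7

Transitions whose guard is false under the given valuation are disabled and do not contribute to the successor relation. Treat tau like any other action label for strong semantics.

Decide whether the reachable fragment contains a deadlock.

R = {0,1,2,3,4,6,7}
  0: tau→7  [1 out]
  1: tau→4  [1 out]
  2: b→6  [1 out]
  3: tau→2  [1 out]
  4: b→7  [1 out]
  6: b→4  [1 out]
  7: b→1  b→6  tau→2  tau→3  [4 out]

Answer: DEADLOCK-FREE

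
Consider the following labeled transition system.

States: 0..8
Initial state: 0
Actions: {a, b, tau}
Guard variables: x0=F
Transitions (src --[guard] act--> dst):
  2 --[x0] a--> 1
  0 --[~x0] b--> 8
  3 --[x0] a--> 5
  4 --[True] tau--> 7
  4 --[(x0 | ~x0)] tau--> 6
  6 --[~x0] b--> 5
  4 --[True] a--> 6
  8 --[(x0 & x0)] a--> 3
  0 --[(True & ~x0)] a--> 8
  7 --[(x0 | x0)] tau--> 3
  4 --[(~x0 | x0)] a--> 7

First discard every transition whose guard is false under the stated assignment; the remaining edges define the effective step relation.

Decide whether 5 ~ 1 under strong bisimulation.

Answer: BISIMILAR

Trace:
Refine partition for ~:
  P[0] = {{0,1,2,3,4,5,6,7,8}}
  P[1] = {{0},{1,2,3,5,7,8},{4},{6}}
4 equivalence class(es) (converged in 2)
[5]={1,2,3,5,7,8}  [1]={1,2,3,5,7,8}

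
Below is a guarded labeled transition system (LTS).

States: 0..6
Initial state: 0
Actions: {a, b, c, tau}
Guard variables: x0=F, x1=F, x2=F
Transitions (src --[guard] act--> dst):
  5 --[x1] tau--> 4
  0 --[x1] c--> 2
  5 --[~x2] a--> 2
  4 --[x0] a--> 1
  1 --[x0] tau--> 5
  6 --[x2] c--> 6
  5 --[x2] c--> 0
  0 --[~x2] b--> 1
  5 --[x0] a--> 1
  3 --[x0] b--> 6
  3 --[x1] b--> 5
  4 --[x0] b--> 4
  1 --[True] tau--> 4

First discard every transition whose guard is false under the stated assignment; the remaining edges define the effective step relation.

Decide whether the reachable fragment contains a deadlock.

Answer: DEADLOCK at state 4

Working:
Reach set: {0,1,4}
  0: b→1  [deg 1]
  1: tau→4  [deg 1]
  4: ∅  [no exit]
Path to 4: b·tau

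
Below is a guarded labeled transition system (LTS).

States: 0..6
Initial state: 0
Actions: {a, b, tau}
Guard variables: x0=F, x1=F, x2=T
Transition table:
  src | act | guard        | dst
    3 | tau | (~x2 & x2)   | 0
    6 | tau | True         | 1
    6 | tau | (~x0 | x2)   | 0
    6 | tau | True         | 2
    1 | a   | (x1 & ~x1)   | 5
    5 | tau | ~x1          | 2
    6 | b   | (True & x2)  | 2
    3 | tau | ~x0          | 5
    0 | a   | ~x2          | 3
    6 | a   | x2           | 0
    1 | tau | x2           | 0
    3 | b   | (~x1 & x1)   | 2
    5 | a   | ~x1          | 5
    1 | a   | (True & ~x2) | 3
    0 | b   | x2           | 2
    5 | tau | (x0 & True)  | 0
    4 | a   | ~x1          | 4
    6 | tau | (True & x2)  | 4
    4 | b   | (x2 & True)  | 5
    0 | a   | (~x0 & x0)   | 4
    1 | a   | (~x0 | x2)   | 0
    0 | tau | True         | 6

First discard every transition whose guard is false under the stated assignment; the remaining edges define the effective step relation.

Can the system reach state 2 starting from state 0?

Answer: REACHABLE

Analysis:
15 transition(s) survive guard evaluation.
L0 = {0}
L1 = {2,6}  cumulative {0,2,6}
L2 = {1,4}  cumulative {0,1,2,4,6}
L3 = {5}  cumulative {0,1,2,4,5,6}
Reach set: {0,1,2,4,5,6}
Path to 2: b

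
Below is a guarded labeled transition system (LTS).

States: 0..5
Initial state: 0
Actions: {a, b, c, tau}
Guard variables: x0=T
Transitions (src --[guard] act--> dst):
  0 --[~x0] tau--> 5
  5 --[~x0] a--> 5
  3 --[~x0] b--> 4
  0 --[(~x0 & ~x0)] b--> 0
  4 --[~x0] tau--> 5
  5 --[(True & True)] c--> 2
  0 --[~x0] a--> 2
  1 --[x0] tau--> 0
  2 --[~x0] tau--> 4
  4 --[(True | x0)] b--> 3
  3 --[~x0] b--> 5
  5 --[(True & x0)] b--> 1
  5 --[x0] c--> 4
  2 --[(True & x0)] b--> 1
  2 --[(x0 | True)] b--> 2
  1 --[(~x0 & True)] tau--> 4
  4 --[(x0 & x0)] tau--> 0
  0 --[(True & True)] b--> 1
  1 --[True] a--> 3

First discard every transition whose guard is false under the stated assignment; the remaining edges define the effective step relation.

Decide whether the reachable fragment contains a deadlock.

Answer: DEADLOCK at state 3

Trace:
R = {0,1,3}
  0: b→1  [1 out]
  1: a→3  tau→0  [2 out]
  3: ∅  [no exit]
trace reaching 3: b·a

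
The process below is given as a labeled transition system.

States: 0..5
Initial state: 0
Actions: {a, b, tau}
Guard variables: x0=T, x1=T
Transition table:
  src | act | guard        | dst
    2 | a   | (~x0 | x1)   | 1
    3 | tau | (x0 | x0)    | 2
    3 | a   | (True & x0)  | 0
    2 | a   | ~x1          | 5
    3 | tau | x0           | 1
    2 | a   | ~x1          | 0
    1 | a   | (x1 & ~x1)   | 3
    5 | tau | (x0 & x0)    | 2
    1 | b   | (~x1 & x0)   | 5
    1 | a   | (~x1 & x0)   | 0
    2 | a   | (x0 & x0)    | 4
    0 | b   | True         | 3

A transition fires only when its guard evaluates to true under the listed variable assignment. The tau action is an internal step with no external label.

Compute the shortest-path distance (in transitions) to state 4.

Answer: 3

Analysis:
Layered search for 4:
  depth 0: {0}
  depth 1: {3}
  depth 2: {1,2}
  depth 3: {4}
first hit 4 at d=3 via b·tau·a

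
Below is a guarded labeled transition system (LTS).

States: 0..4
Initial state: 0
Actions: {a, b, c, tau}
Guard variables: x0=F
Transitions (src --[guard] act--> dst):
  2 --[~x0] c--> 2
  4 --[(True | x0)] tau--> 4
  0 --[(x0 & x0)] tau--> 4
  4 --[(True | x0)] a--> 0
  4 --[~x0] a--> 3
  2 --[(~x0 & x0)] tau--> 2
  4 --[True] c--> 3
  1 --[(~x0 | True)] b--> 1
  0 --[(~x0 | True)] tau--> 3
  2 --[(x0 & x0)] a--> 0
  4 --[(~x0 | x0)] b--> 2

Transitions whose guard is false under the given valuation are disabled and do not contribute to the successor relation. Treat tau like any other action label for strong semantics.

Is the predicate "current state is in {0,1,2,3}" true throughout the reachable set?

Inv-set: {0,1,2,3}
R = {0,3}
  0: ✓
  3: ✓

Answer: INVARIANT HOLDS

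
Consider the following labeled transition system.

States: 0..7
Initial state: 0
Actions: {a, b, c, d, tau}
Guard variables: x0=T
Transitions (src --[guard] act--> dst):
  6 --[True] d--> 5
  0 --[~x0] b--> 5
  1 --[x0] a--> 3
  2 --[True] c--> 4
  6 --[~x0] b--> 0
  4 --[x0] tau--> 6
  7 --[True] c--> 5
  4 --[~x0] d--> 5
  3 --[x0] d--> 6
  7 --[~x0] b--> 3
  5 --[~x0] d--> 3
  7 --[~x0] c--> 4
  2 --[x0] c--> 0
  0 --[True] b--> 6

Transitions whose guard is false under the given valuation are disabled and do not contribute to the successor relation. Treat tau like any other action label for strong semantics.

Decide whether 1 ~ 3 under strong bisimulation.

Bisimulation quotient by refinement:
  P[0] = {{0,1,2,3,4,5,6,7}}
  P[1] = {{0},{1},{2,7},{3,6},{4},{5}}
  P[2] = {{0},{1},{2},{3},{4},{5},{6},{7}}
Fixed point at round 3; 8 class(es).
1∈{1}, 3∈{3}

Answer: NOT BISIMILAR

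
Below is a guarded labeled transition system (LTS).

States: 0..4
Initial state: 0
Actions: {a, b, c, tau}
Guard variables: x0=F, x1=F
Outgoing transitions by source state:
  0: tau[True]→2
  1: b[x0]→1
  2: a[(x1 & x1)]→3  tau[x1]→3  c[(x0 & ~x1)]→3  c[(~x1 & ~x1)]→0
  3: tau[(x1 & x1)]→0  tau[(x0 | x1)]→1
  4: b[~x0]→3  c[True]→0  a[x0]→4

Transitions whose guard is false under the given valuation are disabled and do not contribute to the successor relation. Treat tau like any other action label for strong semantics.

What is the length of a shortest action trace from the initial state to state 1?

Breadth-first toward 1:
  depth 0: {0}
  depth 1: {2}
1 never appears.

Answer: UNREACHABLE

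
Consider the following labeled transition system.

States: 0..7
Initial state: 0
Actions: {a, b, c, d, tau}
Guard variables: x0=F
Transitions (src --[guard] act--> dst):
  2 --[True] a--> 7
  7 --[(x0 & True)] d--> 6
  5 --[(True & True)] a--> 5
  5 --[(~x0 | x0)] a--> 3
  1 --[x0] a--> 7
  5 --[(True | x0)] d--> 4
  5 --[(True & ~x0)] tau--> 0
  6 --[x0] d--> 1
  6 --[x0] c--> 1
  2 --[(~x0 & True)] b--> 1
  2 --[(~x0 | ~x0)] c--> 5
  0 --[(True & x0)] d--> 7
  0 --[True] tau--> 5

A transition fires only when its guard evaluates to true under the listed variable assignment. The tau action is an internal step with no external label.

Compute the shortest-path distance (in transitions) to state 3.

Layered search for 3:
  Layer 0: {0}
  Layer 1: {5}
  Layer 2: {3,4}
depth(3)=2, e.g. tau·a

Answer: 2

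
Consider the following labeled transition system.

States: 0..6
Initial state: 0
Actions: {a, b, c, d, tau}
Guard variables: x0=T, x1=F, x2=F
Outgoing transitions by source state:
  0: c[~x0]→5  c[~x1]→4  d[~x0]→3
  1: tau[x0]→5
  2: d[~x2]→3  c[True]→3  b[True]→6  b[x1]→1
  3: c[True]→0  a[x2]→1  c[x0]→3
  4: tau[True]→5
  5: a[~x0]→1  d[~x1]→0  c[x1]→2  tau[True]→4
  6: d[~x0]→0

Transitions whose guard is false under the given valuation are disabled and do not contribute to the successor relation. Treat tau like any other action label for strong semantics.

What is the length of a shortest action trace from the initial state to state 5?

Answer: 2

Trace:
BFS to 5:
  depth 0: {0}
  depth 1: {4}
  depth 2: {5}
5 enters at depth 2; path c·tau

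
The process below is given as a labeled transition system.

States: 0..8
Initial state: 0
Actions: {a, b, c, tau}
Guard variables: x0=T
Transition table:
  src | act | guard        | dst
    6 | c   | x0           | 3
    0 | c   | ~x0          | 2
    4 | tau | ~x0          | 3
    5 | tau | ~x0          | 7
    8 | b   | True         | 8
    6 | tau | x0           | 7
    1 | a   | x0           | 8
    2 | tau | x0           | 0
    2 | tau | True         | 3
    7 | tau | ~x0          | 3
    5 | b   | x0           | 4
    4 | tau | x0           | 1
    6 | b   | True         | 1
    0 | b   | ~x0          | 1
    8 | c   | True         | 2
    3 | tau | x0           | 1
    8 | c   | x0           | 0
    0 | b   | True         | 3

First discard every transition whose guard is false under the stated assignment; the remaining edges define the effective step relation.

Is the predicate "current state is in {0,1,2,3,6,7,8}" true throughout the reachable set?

Inv-set: {0,1,2,3,6,7,8}
Reach set: {0,1,2,3,8}
  0: ok
  1: ok
  2: ok
  3: ok
  8: ok

Answer: INVARIANT HOLDS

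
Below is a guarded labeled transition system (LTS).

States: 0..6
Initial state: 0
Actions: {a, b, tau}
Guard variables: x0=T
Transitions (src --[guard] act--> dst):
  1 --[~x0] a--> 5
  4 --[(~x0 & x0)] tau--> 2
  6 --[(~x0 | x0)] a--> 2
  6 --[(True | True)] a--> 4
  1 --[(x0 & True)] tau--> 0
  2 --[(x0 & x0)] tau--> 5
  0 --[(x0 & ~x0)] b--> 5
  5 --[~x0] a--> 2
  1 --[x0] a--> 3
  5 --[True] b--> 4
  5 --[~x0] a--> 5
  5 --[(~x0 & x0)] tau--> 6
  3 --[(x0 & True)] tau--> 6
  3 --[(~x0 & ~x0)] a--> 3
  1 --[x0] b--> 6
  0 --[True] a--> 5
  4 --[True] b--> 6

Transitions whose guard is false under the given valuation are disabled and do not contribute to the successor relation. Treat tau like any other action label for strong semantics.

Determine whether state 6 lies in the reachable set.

Answer: REACHABLE

Working:
Guard filter leaves 10 enabled edge(s).
depth 0: {0}
depth 1: {5}  total {0,5}
depth 2: {4}  total {0,4,5}
depth 3: {6}  total {0,4,5,6}
depth 4: {2}  total {0,2,4,5,6}
Reachable = {0,2,4,5,6}
Path to 6: a·b·b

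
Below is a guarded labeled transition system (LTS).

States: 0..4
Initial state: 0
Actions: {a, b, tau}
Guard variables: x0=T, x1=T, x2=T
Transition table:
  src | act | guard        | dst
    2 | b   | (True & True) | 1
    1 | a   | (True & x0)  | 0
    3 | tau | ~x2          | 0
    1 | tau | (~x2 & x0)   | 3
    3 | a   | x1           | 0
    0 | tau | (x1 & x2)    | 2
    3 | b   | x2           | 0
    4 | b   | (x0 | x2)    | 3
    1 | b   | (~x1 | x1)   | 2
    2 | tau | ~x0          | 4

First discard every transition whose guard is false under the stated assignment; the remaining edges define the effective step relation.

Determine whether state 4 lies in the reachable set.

Answer: UNREACHABLE

Working:
Guard filter leaves 7 enabled edge(s).
Layer 0: {0}
Layer 1: {2}  cumulative {0,2}
Layer 2: {1}  cumulative {0,1,2}
R = {0,1,2}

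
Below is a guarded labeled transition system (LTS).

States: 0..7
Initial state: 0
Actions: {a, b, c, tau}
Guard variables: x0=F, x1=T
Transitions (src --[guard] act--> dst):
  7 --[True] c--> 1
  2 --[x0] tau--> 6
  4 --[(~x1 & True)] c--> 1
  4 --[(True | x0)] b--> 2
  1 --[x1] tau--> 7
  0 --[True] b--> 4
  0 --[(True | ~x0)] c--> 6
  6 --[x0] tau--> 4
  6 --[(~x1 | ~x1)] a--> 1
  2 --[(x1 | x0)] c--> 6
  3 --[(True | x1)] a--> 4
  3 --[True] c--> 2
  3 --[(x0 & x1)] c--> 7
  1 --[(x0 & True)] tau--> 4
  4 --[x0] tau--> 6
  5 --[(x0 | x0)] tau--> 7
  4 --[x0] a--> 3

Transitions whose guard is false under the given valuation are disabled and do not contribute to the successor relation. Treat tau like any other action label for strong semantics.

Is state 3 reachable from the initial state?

Answer: UNREACHABLE

Trace:
8 transition(s) survive guard evaluation.
depth 0: {0}
depth 1: {4,6}  total {0,4,6}
depth 2: {2}  total {0,2,4,6}
R = {0,2,4,6}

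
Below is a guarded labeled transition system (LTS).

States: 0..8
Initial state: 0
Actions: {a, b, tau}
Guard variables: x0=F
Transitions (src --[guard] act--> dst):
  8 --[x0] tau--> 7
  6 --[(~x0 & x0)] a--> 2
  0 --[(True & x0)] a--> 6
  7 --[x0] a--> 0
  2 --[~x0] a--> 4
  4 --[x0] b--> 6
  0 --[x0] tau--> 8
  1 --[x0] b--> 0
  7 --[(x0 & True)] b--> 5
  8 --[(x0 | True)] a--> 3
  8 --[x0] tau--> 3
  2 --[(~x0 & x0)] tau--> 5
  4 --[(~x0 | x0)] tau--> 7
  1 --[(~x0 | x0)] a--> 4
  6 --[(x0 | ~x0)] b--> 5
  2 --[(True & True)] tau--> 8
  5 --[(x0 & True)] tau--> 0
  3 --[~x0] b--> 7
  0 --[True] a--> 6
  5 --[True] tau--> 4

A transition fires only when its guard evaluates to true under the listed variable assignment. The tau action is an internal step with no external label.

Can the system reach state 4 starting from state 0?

Answer: REACHABLE

Trace:
9 transition(s) survive guard evaluation.
Layer 0: {0}
Layer 1: {6}  cumulative {0,6}
Layer 2: {5}  cumulative {0,5,6}
Layer 3: {4}  cumulative {0,4,5,6}
Layer 4: {7}  cumulative {0,4,5,6,7}
R = {0,4,5,6,7}
Path to 4: a·b·tau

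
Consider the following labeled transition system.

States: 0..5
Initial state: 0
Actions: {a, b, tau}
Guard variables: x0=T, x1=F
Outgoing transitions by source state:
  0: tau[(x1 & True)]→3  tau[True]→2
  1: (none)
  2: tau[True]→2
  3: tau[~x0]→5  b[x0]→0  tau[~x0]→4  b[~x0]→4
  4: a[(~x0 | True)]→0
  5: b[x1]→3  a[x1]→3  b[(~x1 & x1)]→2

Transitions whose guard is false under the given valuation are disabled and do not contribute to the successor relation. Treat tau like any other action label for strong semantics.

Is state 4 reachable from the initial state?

Answer: UNREACHABLE

Trace:
4 transition(s) survive guard evaluation.
Layer 0: {0}
Layer 1: {2}  cumulative {0,2}
R = {0,2}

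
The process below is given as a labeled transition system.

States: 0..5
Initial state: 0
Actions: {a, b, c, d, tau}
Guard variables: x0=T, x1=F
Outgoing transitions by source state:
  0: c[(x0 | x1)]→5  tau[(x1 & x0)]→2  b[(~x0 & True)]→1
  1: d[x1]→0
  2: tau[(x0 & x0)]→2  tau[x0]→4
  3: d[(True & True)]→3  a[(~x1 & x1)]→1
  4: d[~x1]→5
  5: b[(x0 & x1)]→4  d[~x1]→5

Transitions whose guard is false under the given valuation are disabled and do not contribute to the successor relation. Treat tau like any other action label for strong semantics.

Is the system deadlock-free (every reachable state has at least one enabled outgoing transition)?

R = {0,5}
  0: c→5  [deg 1]
  5: d→5  [deg 1]

Answer: DEADLOCK-FREE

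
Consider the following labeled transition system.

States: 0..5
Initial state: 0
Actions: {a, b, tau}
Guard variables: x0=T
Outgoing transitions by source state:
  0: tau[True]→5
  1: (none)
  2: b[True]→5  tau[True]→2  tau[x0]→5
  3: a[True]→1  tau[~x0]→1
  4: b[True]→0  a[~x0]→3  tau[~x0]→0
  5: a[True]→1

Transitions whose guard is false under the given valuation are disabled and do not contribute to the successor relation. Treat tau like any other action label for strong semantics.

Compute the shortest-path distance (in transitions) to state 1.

Answer: 2

Trace:
BFS to 1:
  depth 0: {0}
  depth 1: {5}
  depth 2: {1}
depth(1)=2, e.g. tau·a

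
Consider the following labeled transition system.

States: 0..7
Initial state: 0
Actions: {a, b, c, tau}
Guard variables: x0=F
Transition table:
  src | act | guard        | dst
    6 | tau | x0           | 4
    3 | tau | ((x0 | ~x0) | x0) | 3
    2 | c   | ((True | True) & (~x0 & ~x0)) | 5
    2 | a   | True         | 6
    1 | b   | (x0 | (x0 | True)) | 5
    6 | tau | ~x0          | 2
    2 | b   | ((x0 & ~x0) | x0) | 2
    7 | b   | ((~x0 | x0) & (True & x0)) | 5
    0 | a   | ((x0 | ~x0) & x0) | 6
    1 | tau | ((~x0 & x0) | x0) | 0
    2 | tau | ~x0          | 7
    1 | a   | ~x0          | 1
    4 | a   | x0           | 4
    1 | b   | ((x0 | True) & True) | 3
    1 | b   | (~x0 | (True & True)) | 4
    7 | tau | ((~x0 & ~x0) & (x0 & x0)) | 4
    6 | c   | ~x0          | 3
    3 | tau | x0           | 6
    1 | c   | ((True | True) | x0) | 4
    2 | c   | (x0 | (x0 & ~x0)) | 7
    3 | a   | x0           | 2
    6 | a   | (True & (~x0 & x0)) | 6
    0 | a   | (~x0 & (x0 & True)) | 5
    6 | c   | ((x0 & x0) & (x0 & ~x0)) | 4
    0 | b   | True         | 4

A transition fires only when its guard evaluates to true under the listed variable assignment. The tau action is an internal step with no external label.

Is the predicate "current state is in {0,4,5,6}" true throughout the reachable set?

Answer: INVARIANT HOLDS

Trace:
Inv-set: {0,4,5,6}
Reachable = {0,4}
  0: ok
  4: ok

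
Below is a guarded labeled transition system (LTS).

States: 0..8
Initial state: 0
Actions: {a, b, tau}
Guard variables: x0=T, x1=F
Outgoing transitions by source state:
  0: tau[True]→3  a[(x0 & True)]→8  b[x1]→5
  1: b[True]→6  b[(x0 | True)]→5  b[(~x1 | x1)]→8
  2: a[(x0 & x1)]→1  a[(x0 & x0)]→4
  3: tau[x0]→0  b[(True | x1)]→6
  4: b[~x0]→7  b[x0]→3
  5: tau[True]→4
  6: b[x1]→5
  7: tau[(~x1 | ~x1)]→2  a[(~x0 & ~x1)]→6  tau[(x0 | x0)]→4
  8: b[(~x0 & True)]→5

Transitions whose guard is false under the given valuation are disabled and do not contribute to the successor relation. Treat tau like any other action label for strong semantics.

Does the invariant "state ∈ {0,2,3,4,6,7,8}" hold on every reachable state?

Answer: INVARIANT HOLDS

Analysis:
Safe = {0,2,3,4,6,7,8}
Reachable = {0,3,6,8}
  0: ✓
  3: ✓
  6: ✓
  8: ✓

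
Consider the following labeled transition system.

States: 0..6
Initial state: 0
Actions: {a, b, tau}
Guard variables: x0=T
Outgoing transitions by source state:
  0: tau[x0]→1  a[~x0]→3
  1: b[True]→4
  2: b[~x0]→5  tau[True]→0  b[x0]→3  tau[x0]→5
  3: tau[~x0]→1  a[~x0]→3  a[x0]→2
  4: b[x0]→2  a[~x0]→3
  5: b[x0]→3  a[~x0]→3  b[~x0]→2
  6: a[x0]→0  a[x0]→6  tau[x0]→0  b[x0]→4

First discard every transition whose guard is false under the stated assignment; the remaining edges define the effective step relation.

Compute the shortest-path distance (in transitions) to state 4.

Answer: 2

Working:
Breadth-first toward 4:
  depth 0: {0}
  depth 1: {1}
  depth 2: {4}
first hit 4 at d=2 via tau·b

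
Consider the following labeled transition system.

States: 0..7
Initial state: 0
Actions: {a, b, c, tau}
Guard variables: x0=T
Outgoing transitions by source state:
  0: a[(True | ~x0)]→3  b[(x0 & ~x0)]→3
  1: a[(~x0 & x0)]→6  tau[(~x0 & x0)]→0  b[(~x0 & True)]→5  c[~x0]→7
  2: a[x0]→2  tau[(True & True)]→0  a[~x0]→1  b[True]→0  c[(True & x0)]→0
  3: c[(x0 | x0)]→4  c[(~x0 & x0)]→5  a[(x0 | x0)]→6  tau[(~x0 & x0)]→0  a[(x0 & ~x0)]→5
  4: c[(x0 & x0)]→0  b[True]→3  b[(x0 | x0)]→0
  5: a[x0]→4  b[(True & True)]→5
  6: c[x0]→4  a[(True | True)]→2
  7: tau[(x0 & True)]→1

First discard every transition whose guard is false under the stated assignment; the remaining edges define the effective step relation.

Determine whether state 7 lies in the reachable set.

Guard filter leaves 15 enabled edge(s).
Layer 0: {0}
Layer 1: {3}  cumulative {0,3}
Layer 2: {4,6}  cumulative {0,3,4,6}
Layer 3: {2}  cumulative {0,2,3,4,6}
R = {0,2,3,4,6}

Answer: UNREACHABLE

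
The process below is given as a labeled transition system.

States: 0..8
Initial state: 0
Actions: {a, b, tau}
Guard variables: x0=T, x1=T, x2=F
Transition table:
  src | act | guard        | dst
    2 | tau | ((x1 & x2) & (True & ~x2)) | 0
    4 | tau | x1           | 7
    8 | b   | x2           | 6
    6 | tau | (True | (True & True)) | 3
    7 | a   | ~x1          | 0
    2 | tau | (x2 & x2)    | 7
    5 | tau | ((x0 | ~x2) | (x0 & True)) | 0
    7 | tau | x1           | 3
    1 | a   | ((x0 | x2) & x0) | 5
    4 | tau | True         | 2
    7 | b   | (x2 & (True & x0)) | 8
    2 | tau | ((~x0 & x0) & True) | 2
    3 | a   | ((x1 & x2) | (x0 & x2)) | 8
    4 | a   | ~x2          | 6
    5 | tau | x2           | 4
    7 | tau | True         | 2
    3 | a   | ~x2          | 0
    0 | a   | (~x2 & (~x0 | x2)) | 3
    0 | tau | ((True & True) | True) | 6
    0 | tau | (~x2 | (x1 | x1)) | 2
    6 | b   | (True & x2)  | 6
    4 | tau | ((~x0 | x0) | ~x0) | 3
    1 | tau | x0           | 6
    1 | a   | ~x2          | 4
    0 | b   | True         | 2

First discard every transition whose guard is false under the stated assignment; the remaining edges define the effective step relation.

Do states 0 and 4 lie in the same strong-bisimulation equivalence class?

Answer: NOT BISIMILAR

Working:
Compute ~ classes (split until stable):
  P[0] = {{0,1,2,3,4,5,6,7,8}}
  P[1] = {{0},{1,4},{2,8},{3},{5,6,7}}
  P[2] = {{0},{1},{2,8},{3},{4},{5},{6},{7}}
Fixed point at round 3; 8 class(es).
class of 0: {0}; class of 4: {4}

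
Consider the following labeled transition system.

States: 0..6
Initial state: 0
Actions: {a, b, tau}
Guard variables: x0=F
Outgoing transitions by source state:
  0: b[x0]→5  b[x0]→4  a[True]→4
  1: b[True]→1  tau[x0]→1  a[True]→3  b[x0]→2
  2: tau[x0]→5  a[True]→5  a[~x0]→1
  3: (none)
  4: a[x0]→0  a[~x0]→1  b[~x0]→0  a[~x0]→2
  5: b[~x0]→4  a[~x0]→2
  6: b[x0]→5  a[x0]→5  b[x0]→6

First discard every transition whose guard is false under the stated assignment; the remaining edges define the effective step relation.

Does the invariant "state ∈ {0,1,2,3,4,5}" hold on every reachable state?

Safe = {0,1,2,3,4,5}
Reach set: {0,1,2,3,4,5}
  0: ok
  1: ok
  2: ok
  3: ok
  4: ok
  5: ok

Answer: INVARIANT HOLDS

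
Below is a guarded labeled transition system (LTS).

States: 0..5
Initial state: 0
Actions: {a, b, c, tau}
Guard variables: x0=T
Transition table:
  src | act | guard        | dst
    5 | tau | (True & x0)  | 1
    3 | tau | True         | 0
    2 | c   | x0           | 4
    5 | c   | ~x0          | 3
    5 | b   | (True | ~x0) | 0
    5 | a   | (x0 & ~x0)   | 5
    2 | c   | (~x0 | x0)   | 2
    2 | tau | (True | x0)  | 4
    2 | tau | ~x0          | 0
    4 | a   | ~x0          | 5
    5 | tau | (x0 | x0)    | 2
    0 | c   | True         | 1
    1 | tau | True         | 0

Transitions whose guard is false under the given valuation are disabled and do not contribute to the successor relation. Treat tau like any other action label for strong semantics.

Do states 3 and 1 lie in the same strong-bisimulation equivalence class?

Answer: BISIMILAR

Working:
Refine partition for ~:
  P[0] = {{0,1,2,3,4,5}}
  P[1] = {{0},{1,3},{2},{4},{5}}
Fixed point at round 2; 5 class(es).
[3]={1,3}  [1]={1,3}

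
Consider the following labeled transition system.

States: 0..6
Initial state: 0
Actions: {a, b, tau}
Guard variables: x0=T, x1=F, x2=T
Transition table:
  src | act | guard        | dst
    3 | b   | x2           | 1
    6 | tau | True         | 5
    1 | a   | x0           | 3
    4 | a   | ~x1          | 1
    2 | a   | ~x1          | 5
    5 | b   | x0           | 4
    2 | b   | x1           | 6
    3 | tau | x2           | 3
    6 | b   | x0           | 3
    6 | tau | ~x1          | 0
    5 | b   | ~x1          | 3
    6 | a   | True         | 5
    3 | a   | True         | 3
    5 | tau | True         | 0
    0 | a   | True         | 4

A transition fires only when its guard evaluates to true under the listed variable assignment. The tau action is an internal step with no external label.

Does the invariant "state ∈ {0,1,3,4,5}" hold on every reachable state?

Answer: INVARIANT HOLDS

Analysis:
Safe = {0,1,3,4,5}
Reachable = {0,1,3,4}
  0: ✓
  1: ✓
  3: ✓
  4: ✓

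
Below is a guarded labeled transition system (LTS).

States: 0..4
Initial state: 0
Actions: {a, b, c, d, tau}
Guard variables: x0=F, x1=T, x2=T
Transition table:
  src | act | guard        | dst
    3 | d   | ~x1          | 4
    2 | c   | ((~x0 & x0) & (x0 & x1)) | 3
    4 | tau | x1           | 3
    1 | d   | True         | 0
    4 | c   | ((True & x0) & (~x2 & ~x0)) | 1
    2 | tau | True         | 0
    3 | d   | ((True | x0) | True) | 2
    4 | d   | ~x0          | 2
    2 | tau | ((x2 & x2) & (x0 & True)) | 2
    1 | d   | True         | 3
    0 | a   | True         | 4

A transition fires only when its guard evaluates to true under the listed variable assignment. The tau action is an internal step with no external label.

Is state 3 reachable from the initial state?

After dropping false guards: 7 live edges.
L0 = {0}
L1 = {4}  now seen {0,4}
L2 = {2,3}  now seen {0,2,3,4}
Reach set: {0,2,3,4}
Path to 3: a·tau

Answer: REACHABLE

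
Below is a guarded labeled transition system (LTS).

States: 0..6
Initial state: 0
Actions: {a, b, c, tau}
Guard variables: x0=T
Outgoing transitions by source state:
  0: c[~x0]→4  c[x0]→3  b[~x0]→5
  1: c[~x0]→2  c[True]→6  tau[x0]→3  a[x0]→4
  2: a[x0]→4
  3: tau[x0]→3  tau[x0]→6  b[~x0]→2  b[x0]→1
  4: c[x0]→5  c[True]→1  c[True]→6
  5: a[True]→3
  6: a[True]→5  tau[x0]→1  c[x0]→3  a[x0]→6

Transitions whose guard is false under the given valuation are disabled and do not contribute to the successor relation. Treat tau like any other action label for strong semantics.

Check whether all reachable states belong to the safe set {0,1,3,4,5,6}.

Safe = {0,1,3,4,5,6}
Reachable = {0,1,3,4,5,6}
  0: ✓
  1: ✓
  3: ✓
  4: ✓
  5: ✓
  6: ✓

Answer: INVARIANT HOLDS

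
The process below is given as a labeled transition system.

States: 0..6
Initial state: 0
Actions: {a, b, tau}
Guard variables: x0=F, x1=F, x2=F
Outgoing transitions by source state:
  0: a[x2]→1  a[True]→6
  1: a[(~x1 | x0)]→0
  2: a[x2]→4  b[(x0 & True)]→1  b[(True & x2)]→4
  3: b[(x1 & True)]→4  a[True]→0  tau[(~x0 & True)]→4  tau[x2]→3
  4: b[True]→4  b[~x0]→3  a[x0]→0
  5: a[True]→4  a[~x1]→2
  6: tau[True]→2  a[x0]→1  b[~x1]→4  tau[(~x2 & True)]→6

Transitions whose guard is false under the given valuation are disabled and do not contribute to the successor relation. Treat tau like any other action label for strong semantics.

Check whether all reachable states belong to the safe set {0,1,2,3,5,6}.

Safe = {0,1,2,3,5,6}
R = {0,2,3,4,6}
  0: ✓
  2: ✓
  3: ✓
  4: VIOLATES
  6: ✓
witness against invariant: a·b → 4

Answer: INVARIANT VIOLATED at state 4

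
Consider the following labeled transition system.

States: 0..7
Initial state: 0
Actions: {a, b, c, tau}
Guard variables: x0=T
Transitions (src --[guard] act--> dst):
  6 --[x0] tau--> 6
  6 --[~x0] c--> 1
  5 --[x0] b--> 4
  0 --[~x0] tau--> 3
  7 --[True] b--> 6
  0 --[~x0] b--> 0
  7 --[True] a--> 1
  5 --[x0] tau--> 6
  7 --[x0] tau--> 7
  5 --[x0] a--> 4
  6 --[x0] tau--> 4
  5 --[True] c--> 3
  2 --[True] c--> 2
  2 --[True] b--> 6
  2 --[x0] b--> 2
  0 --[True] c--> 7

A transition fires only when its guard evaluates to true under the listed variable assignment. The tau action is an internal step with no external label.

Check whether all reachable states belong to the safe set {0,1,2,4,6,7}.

Answer: INVARIANT HOLDS

Trace:
Allowed set {0,1,2,4,6,7}
R = {0,1,4,6,7}
  0: safe
  1: safe
  4: safe
  6: safe
  7: safe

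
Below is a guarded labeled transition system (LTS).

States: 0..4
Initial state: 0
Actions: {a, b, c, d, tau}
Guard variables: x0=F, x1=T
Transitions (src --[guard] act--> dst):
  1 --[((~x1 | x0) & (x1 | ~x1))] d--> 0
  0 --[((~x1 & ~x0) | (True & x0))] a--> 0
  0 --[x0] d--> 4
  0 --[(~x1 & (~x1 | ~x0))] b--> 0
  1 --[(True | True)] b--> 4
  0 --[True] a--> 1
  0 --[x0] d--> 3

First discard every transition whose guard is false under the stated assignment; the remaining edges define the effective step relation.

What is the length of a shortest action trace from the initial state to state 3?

Layered search for 3:
  Layer 0: {0}
  Layer 1: {1}
  Layer 2: {4}
3 never appears.

Answer: UNREACHABLE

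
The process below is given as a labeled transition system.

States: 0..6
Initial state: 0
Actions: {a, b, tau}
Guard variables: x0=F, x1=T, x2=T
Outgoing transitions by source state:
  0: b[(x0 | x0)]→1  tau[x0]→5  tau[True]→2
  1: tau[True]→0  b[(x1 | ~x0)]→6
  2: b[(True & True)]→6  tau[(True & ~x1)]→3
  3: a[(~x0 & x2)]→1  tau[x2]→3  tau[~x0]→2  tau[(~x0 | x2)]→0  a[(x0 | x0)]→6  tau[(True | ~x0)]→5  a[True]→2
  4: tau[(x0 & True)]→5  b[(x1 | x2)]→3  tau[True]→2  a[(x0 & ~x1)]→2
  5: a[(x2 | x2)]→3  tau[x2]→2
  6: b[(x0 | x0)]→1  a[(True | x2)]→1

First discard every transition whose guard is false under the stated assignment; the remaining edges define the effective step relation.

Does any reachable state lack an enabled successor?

Answer: DEADLOCK-FREE

Trace:
Reach set: {0,1,2,6}
  0: tau→2  [1 out]
  1: b→6  tau→0  [2 out]
  2: b→6  [1 out]
  6: a→1  [1 out]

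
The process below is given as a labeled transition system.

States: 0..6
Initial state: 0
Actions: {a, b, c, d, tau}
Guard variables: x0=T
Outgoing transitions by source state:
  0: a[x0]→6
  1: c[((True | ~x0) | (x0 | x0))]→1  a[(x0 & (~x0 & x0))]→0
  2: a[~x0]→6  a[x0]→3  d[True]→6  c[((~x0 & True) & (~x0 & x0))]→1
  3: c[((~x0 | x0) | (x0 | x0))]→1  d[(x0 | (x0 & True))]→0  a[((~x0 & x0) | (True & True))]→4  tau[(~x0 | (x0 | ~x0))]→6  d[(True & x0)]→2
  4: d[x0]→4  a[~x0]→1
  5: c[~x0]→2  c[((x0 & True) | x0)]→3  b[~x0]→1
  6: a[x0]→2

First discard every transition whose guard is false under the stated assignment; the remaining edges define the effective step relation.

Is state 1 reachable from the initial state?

Guard filter leaves 12 enabled edge(s).
Layer 0: {0}
Layer 1: {6}  cumulative {0,6}
Layer 2: {2}  cumulative {0,2,6}
Layer 3: {3}  cumulative {0,2,3,6}
Layer 4: {1,4}  cumulative {0,1,2,3,4,6}
Reachable = {0,1,2,3,4,6}
trace reaching 1: a·a·a·c

Answer: REACHABLE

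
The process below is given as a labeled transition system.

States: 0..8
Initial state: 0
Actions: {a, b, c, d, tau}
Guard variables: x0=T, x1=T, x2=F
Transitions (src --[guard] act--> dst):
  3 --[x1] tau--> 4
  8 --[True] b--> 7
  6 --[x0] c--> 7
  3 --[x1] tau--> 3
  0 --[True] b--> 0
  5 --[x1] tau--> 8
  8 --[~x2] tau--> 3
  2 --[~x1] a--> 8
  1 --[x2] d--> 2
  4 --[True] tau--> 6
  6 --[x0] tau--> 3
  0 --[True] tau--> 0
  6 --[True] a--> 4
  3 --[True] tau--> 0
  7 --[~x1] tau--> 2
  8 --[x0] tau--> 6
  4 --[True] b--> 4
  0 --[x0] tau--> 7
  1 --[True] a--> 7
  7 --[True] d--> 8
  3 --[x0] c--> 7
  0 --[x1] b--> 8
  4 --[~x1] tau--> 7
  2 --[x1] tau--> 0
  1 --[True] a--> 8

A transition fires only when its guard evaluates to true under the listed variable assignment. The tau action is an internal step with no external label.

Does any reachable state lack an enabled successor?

Answer: DEADLOCK-FREE

Trace:
R = {0,3,4,6,7,8}
  0: b→0  b→8  tau→0  tau→7  [deg 4]
  3: c→7  tau→0  tau→3  tau→4  [deg 4]
  4: b→4  tau→6  [deg 2]
  6: a→4  c→7  tau→3  [deg 3]
  7: d→8  [deg 1]
  8: b→7  tau→3  tau→6  [deg 3]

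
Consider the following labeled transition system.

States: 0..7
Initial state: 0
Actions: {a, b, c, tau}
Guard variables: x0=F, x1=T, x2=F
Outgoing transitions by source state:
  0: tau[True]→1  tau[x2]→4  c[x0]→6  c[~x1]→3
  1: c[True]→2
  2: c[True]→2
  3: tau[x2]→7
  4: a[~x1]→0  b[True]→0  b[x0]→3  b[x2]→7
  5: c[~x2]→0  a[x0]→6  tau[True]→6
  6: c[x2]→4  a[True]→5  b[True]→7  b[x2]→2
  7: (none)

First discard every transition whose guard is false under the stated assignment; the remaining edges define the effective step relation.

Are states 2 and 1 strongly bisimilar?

Answer: BISIMILAR

Trace:
Bisimulation quotient by refinement:
  π0 = {{0,1,2,3,4,5,6,7}}
  π1 = {{0},{1,2},{3,7},{4},{5},{6}}
6 equivalence class(es) (converged in 2)
[2]={1,2}  [1]={1,2}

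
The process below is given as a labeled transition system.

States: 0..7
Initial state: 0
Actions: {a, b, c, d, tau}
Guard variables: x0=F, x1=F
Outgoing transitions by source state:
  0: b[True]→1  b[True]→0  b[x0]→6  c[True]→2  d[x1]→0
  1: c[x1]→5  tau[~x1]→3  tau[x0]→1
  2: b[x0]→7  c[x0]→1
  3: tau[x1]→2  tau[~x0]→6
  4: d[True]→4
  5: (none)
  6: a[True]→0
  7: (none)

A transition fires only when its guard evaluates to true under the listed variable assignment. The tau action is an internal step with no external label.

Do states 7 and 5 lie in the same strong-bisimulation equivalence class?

Answer: BISIMILAR

Analysis:
Compute ~ classes (split until stable):
  round 0: {{0,1,2,3,4,5,6,7}}
  round 1: {{0},{1,3},{2,5,7},{4},{6}}
  round 2: {{0},{1},{2,5,7},{3},{4},{6}}
6 equivalence class(es) (converged in 3)
7∈{2,5,7}, 5∈{2,5,7}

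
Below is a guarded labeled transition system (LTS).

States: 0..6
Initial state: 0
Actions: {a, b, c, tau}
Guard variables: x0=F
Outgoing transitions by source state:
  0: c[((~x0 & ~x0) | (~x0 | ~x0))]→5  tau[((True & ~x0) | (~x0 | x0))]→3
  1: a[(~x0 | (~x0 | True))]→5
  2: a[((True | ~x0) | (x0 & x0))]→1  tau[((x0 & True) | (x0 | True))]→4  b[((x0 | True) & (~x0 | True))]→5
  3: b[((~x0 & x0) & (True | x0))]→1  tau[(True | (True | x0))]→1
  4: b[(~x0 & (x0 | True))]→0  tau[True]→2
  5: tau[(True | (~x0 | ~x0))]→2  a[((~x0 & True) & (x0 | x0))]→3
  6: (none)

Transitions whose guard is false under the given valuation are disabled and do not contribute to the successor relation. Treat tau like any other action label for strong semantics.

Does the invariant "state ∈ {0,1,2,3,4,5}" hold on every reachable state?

Allowed set {0,1,2,3,4,5}
R = {0,1,2,3,4,5}
  0: ✓
  1: ✓
  2: ✓
  3: ✓
  4: ✓
  5: ✓

Answer: INVARIANT HOLDS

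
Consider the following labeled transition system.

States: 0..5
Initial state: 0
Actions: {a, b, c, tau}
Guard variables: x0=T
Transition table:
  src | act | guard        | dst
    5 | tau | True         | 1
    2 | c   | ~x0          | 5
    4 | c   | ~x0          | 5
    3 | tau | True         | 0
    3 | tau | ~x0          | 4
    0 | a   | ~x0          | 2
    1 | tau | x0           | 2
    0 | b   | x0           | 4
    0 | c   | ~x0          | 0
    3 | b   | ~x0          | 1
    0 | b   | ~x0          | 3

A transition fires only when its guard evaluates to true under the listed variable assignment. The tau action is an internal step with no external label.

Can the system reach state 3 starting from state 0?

Answer: UNREACHABLE

Analysis:
4 transition(s) survive guard evaluation.
L0 = {0}
L1 = {4}  cumulative {0,4}
Reach set: {0,4}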